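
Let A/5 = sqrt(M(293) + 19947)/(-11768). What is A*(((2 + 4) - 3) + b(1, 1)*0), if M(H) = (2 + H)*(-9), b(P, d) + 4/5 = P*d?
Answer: -15*sqrt(4323)/5884 ≈ -0.16761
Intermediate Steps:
b(P, d) = -4/5 + P*d
M(H) = -18 - 9*H
A = -5*sqrt(4323)/5884 (A = 5*(sqrt((-18 - 9*293) + 19947)/(-11768)) = 5*(sqrt((-18 - 2637) + 19947)*(-1/11768)) = 5*(sqrt(-2655 + 19947)*(-1/11768)) = 5*(sqrt(17292)*(-1/11768)) = 5*((2*sqrt(4323))*(-1/11768)) = 5*(-sqrt(4323)/5884) = -5*sqrt(4323)/5884 ≈ -0.055871)
A*(((2 + 4) - 3) + b(1, 1)*0) = (-5*sqrt(4323)/5884)*(((2 + 4) - 3) + (-4/5 + 1*1)*0) = (-5*sqrt(4323)/5884)*((6 - 3) + (-4/5 + 1)*0) = (-5*sqrt(4323)/5884)*(3 + (1/5)*0) = (-5*sqrt(4323)/5884)*(3 + 0) = -5*sqrt(4323)/5884*3 = -15*sqrt(4323)/5884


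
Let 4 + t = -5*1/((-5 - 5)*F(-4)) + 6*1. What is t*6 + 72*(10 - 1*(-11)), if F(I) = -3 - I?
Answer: 1527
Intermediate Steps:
t = 5/2 (t = -4 + (-5*1/((-5 - 5)*(-3 - 1*(-4))) + 6*1) = -4 + (-5*(-1/(10*(-3 + 4))) + 6) = -4 + (-5/(1*(-10)) + 6) = -4 + (-5/(-10) + 6) = -4 + (-5*(-⅒) + 6) = -4 + (½ + 6) = -4 + 13/2 = 5/2 ≈ 2.5000)
t*6 + 72*(10 - 1*(-11)) = (5/2)*6 + 72*(10 - 1*(-11)) = 15 + 72*(10 + 11) = 15 + 72*21 = 15 + 1512 = 1527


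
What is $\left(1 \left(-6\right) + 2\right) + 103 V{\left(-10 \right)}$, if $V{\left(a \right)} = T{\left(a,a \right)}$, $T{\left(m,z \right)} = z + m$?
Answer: $-2064$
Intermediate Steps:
$T{\left(m,z \right)} = m + z$
$V{\left(a \right)} = 2 a$ ($V{\left(a \right)} = a + a = 2 a$)
$\left(1 \left(-6\right) + 2\right) + 103 V{\left(-10 \right)} = \left(1 \left(-6\right) + 2\right) + 103 \cdot 2 \left(-10\right) = \left(-6 + 2\right) + 103 \left(-20\right) = -4 - 2060 = -2064$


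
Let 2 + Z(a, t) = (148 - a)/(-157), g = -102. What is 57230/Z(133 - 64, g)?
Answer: -8985110/393 ≈ -22863.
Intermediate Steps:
Z(a, t) = -462/157 + a/157 (Z(a, t) = -2 + (148 - a)/(-157) = -2 + (148 - a)*(-1/157) = -2 + (-148/157 + a/157) = -462/157 + a/157)
57230/Z(133 - 64, g) = 57230/(-462/157 + (133 - 64)/157) = 57230/(-462/157 + (1/157)*69) = 57230/(-462/157 + 69/157) = 57230/(-393/157) = 57230*(-157/393) = -8985110/393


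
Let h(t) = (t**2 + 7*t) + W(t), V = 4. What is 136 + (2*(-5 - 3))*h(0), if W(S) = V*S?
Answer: 136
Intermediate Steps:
W(S) = 4*S
h(t) = t**2 + 11*t (h(t) = (t**2 + 7*t) + 4*t = t**2 + 11*t)
136 + (2*(-5 - 3))*h(0) = 136 + (2*(-5 - 3))*(0*(11 + 0)) = 136 + (2*(-8))*(0*11) = 136 - 16*0 = 136 + 0 = 136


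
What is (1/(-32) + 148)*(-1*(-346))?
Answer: 819155/16 ≈ 51197.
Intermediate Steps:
(1/(-32) + 148)*(-1*(-346)) = (-1/32 + 148)*346 = (4735/32)*346 = 819155/16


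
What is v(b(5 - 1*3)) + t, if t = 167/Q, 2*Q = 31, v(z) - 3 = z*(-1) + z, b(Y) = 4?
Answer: 427/31 ≈ 13.774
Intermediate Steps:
v(z) = 3 (v(z) = 3 + (z*(-1) + z) = 3 + (-z + z) = 3 + 0 = 3)
Q = 31/2 (Q = (½)*31 = 31/2 ≈ 15.500)
t = 334/31 (t = 167/(31/2) = 167*(2/31) = 334/31 ≈ 10.774)
v(b(5 - 1*3)) + t = 3 + 334/31 = 427/31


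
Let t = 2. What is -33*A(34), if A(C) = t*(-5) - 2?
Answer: 396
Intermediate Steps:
A(C) = -12 (A(C) = 2*(-5) - 2 = -10 - 2 = -12)
-33*A(34) = -33*(-12) = 396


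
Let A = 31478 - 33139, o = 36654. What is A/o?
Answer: -1661/36654 ≈ -0.045316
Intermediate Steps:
A = -1661
A/o = -1661/36654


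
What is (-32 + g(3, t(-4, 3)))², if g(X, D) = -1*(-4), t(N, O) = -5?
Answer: 784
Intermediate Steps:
g(X, D) = 4
(-32 + g(3, t(-4, 3)))² = (-32 + 4)² = (-28)² = 784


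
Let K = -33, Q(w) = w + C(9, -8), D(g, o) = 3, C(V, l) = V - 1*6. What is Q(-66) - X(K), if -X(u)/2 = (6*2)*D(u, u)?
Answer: 9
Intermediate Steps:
C(V, l) = -6 + V (C(V, l) = V - 6 = -6 + V)
Q(w) = 3 + w (Q(w) = w + (-6 + 9) = w + 3 = 3 + w)
X(u) = -72 (X(u) = -2*6*2*3 = -24*3 = -2*36 = -72)
Q(-66) - X(K) = (3 - 66) - 1*(-72) = -63 + 72 = 9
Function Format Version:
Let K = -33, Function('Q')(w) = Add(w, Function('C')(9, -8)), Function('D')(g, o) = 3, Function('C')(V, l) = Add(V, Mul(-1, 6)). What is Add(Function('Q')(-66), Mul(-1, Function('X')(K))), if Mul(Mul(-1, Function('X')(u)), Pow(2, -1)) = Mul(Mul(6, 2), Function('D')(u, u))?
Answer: 9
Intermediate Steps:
Function('C')(V, l) = Add(-6, V) (Function('C')(V, l) = Add(V, -6) = Add(-6, V))
Function('Q')(w) = Add(3, w) (Function('Q')(w) = Add(w, Add(-6, 9)) = Add(w, 3) = Add(3, w))
Function('X')(u) = -72 (Function('X')(u) = Mul(-2, Mul(Mul(6, 2), 3)) = Mul(-2, Mul(12, 3)) = Mul(-2, 36) = -72)
Add(Function('Q')(-66), Mul(-1, Function('X')(K))) = Add(Add(3, -66), Mul(-1, -72)) = Add(-63, 72) = 9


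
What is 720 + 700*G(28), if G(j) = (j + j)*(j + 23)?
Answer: 1999920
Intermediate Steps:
G(j) = 2*j*(23 + j) (G(j) = (2*j)*(23 + j) = 2*j*(23 + j))
720 + 700*G(28) = 720 + 700*(2*28*(23 + 28)) = 720 + 700*(2*28*51) = 720 + 700*2856 = 720 + 1999200 = 1999920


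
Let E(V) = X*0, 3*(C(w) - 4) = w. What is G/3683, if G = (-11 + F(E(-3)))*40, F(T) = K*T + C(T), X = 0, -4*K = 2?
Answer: -280/3683 ≈ -0.076025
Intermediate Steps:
C(w) = 4 + w/3
K = -½ (K = -¼*2 = -½ ≈ -0.50000)
E(V) = 0 (E(V) = 0*0 = 0)
F(T) = 4 - T/6 (F(T) = -T/2 + (4 + T/3) = 4 - T/6)
G = -280 (G = (-11 + (4 - ⅙*0))*40 = (-11 + (4 + 0))*40 = (-11 + 4)*40 = -7*40 = -280)
G/3683 = -280/3683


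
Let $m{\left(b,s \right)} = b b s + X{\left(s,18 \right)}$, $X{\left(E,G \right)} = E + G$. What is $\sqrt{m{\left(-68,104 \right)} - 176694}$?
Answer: $2 \sqrt{76081} \approx 551.66$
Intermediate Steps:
$m{\left(b,s \right)} = 18 + s + s b^{2}$ ($m{\left(b,s \right)} = b b s + \left(s + 18\right) = b^{2} s + \left(18 + s\right) = s b^{2} + \left(18 + s\right) = 18 + s + s b^{2}$)
$\sqrt{m{\left(-68,104 \right)} - 176694} = \sqrt{\left(18 + 104 + 104 \left(-68\right)^{2}\right) - 176694} = \sqrt{\left(18 + 104 + 104 \cdot 4624\right) - 176694} = \sqrt{\left(18 + 104 + 480896\right) - 176694} = \sqrt{481018 - 176694} = \sqrt{304324} = 2 \sqrt{76081}$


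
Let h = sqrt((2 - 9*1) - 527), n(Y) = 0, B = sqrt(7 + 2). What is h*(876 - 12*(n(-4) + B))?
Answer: 840*I*sqrt(534) ≈ 19411.0*I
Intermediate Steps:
B = 3 (B = sqrt(9) = 3)
h = I*sqrt(534) (h = sqrt((2 - 9) - 527) = sqrt(-7 - 527) = sqrt(-534) = I*sqrt(534) ≈ 23.108*I)
h*(876 - 12*(n(-4) + B)) = (I*sqrt(534))*(876 - 12*(0 + 3)) = (I*sqrt(534))*(876 - 12*3) = (I*sqrt(534))*(876 - 36) = (I*sqrt(534))*840 = 840*I*sqrt(534)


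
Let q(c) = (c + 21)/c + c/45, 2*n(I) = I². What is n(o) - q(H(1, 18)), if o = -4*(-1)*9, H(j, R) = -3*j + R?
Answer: 9679/15 ≈ 645.27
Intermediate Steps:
H(j, R) = R - 3*j
o = 36 (o = 4*9 = 36)
n(I) = I²/2
q(c) = c/45 + (21 + c)/c (q(c) = (21 + c)/c + c*(1/45) = (21 + c)/c + c/45 = c/45 + (21 + c)/c)
n(o) - q(H(1, 18)) = (½)*36² - (1 + 21/(18 - 3*1) + (18 - 3*1)/45) = (½)*1296 - (1 + 21/(18 - 3) + (18 - 3)/45) = 648 - (1 + 21/15 + (1/45)*15) = 648 - (1 + 21*(1/15) + ⅓) = 648 - (1 + 7/5 + ⅓) = 648 - 1*41/15 = 648 - 41/15 = 9679/15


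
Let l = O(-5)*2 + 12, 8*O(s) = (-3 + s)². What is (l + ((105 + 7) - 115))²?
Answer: 625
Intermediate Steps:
O(s) = (-3 + s)²/8
l = 28 (l = ((-3 - 5)²/8)*2 + 12 = ((⅛)*(-8)²)*2 + 12 = ((⅛)*64)*2 + 12 = 8*2 + 12 = 16 + 12 = 28)
(l + ((105 + 7) - 115))² = (28 + ((105 + 7) - 115))² = (28 + (112 - 115))² = (28 - 3)² = 25² = 625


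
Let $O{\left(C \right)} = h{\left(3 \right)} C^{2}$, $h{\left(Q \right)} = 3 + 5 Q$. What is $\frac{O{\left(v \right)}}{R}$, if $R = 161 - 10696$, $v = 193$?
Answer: $- \frac{670482}{10535} \approx -63.643$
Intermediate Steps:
$R = -10535$
$O{\left(C \right)} = 18 C^{2}$ ($O{\left(C \right)} = \left(3 + 5 \cdot 3\right) C^{2} = \left(3 + 15\right) C^{2} = 18 C^{2}$)
$\frac{O{\left(v \right)}}{R} = \frac{18 \cdot 193^{2}}{-10535} = 18 \cdot 37249 \left(- \frac{1}{10535}\right) = 670482 \left(- \frac{1}{10535}\right) = - \frac{670482}{10535}$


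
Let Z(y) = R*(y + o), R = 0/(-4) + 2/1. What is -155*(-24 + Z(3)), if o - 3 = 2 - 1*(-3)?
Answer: 310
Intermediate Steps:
R = 2 (R = 0*(-1/4) + 2*1 = 0 + 2 = 2)
o = 8 (o = 3 + (2 - 1*(-3)) = 3 + (2 + 3) = 3 + 5 = 8)
Z(y) = 16 + 2*y (Z(y) = 2*(y + 8) = 2*(8 + y) = 16 + 2*y)
-155*(-24 + Z(3)) = -155*(-24 + (16 + 2*3)) = -155*(-24 + (16 + 6)) = -155*(-24 + 22) = -155*(-2) = 310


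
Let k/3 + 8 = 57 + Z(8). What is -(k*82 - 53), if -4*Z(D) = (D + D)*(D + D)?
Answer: 3743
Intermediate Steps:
Z(D) = -D² (Z(D) = -(D + D)*(D + D)/4 = -2*D*2*D/4 = -D²)
k = -45 (k = -24 + 3*(57 - 1*8²) = -24 + 3*(57 - 1*64) = -24 + 3*(57 - 64) = -24 + 3*(-7) = -24 - 21 = -45)
-(k*82 - 53) = -(-45*82 - 53) = -(-3690 - 53) = -1*(-3743) = 3743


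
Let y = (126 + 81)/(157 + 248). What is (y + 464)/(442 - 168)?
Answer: 20903/12330 ≈ 1.6953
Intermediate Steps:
y = 23/45 (y = 207/405 = 207*(1/405) = 23/45 ≈ 0.51111)
(y + 464)/(442 - 168) = (23/45 + 464)/(442 - 168) = (20903/45)/274 = (20903/45)*(1/274) = 20903/12330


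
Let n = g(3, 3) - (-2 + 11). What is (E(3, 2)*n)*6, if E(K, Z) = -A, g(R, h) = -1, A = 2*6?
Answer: 720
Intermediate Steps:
A = 12
n = -10 (n = -1 - (-2 + 11) = -1 - 1*9 = -1 - 9 = -10)
E(K, Z) = -12 (E(K, Z) = -1*12 = -12)
(E(3, 2)*n)*6 = -12*(-10)*6 = 120*6 = 720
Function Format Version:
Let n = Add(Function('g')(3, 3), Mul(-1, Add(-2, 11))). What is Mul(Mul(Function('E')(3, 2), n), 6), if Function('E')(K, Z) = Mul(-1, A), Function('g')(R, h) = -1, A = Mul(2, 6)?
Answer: 720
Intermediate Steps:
A = 12
n = -10 (n = Add(-1, Mul(-1, Add(-2, 11))) = Add(-1, Mul(-1, 9)) = Add(-1, -9) = -10)
Function('E')(K, Z) = -12 (Function('E')(K, Z) = Mul(-1, 12) = -12)
Mul(Mul(Function('E')(3, 2), n), 6) = Mul(Mul(-12, -10), 6) = Mul(120, 6) = 720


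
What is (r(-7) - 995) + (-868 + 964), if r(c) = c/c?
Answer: -898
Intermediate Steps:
r(c) = 1
(r(-7) - 995) + (-868 + 964) = (1 - 995) + (-868 + 964) = -994 + 96 = -898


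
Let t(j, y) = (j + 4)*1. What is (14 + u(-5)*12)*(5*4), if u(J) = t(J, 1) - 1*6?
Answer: -1400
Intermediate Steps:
t(j, y) = 4 + j (t(j, y) = (4 + j)*1 = 4 + j)
u(J) = -2 + J (u(J) = (4 + J) - 1*6 = (4 + J) - 6 = -2 + J)
(14 + u(-5)*12)*(5*4) = (14 + (-2 - 5)*12)*(5*4) = (14 - 7*12)*20 = (14 - 84)*20 = -70*20 = -1400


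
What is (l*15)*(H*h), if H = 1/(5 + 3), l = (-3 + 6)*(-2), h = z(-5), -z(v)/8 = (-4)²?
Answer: 1440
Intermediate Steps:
z(v) = -128 (z(v) = -8*(-4)² = -8*16 = -128)
h = -128
l = -6 (l = 3*(-2) = -6)
H = ⅛ (H = 1/8 = ⅛ ≈ 0.12500)
(l*15)*(H*h) = (-6*15)*((⅛)*(-128)) = -90*(-16) = 1440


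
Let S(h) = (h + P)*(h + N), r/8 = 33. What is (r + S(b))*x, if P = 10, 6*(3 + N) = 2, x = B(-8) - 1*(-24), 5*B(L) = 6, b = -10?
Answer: 33264/5 ≈ 6652.8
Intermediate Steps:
B(L) = 6/5 (B(L) = (1/5)*6 = 6/5)
x = 126/5 (x = 6/5 - 1*(-24) = 6/5 + 24 = 126/5 ≈ 25.200)
N = -8/3 (N = -3 + (1/6)*2 = -3 + 1/3 = -8/3 ≈ -2.6667)
r = 264 (r = 8*33 = 264)
S(h) = (10 + h)*(-8/3 + h) (S(h) = (h + 10)*(h - 8/3) = (10 + h)*(-8/3 + h))
(r + S(b))*x = (264 + (-80/3 + (-10)**2 + (22/3)*(-10)))*(126/5) = (264 + (-80/3 + 100 - 220/3))*(126/5) = (264 + 0)*(126/5) = 264*(126/5) = 33264/5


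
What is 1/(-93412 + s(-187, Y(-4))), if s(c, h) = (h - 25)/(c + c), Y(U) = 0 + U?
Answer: -374/34936059 ≈ -1.0705e-5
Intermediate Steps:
Y(U) = U
s(c, h) = (-25 + h)/(2*c) (s(c, h) = (-25 + h)/((2*c)) = (-25 + h)*(1/(2*c)) = (-25 + h)/(2*c))
1/(-93412 + s(-187, Y(-4))) = 1/(-93412 + (½)*(-25 - 4)/(-187)) = 1/(-93412 + (½)*(-1/187)*(-29)) = 1/(-93412 + 29/374) = 1/(-34936059/374) = -374/34936059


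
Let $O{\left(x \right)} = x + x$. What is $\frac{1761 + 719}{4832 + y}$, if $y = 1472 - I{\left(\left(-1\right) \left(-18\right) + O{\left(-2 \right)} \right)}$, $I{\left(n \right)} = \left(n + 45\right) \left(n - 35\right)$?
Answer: $\frac{2480}{7543} \approx 0.32878$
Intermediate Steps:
$O{\left(x \right)} = 2 x$
$I{\left(n \right)} = \left(-35 + n\right) \left(45 + n\right)$ ($I{\left(n \right)} = \left(45 + n\right) \left(-35 + n\right) = \left(-35 + n\right) \left(45 + n\right)$)
$y = 2711$ ($y = 1472 - \left(-1575 + \left(\left(-1\right) \left(-18\right) + 2 \left(-2\right)\right)^{2} + 10 \left(\left(-1\right) \left(-18\right) + 2 \left(-2\right)\right)\right) = 1472 - \left(-1575 + \left(18 - 4\right)^{2} + 10 \left(18 - 4\right)\right) = 1472 - \left(-1575 + 14^{2} + 10 \cdot 14\right) = 1472 - \left(-1575 + 196 + 140\right) = 1472 - -1239 = 1472 + 1239 = 2711$)
$\frac{1761 + 719}{4832 + y} = \frac{1761 + 719}{4832 + 2711} = \frac{2480}{7543}$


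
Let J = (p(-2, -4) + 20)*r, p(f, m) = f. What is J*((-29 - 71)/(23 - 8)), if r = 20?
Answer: -2400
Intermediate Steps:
J = 360 (J = (-2 + 20)*20 = 18*20 = 360)
J*((-29 - 71)/(23 - 8)) = 360*((-29 - 71)/(23 - 8)) = 360*(-100/15) = 360*(-100*1/15) = 360*(-20/3) = -2400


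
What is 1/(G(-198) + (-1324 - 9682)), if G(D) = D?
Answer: -1/11204 ≈ -8.9254e-5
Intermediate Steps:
1/(G(-198) + (-1324 - 9682)) = 1/(-198 + (-1324 - 9682)) = 1/(-198 - 11006) = 1/(-11204) = -1/11204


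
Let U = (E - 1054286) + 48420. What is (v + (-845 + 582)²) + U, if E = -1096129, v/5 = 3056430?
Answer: 13249324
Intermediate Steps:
v = 15282150 (v = 5*3056430 = 15282150)
U = -2101995 (U = (-1096129 - 1054286) + 48420 = -2150415 + 48420 = -2101995)
(v + (-845 + 582)²) + U = (15282150 + (-845 + 582)²) - 2101995 = (15282150 + (-263)²) - 2101995 = (15282150 + 69169) - 2101995 = 15351319 - 2101995 = 13249324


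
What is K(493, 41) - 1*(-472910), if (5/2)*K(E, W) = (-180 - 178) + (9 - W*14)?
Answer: 2362704/5 ≈ 4.7254e+5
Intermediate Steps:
K(E, W) = -698/5 - 28*W/5 (K(E, W) = 2*((-180 - 178) + (9 - W*14))/5 = 2*(-358 + (9 - 14*W))/5 = 2*(-349 - 14*W)/5 = -698/5 - 28*W/5)
K(493, 41) - 1*(-472910) = (-698/5 - 28/5*41) - 1*(-472910) = (-698/5 - 1148/5) + 472910 = -1846/5 + 472910 = 2362704/5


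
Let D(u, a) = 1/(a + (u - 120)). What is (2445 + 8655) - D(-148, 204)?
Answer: 710401/64 ≈ 11100.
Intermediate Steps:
D(u, a) = 1/(-120 + a + u) (D(u, a) = 1/(a + (-120 + u)) = 1/(-120 + a + u))
(2445 + 8655) - D(-148, 204) = (2445 + 8655) - 1/(-120 + 204 - 148) = 11100 - 1/(-64) = 11100 - 1*(-1/64) = 11100 + 1/64 = 710401/64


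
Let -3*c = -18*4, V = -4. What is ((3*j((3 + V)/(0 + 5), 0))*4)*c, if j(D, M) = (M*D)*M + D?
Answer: -288/5 ≈ -57.600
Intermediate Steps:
c = 24 (c = -(-6)*4 = -1/3*(-72) = 24)
j(D, M) = D + D*M**2 (j(D, M) = (D*M)*M + D = D*M**2 + D = D + D*M**2)
((3*j((3 + V)/(0 + 5), 0))*4)*c = ((3*(((3 - 4)/(0 + 5))*(1 + 0**2)))*4)*24 = ((3*((-1/5)*(1 + 0)))*4)*24 = ((3*(-1*1/5*1))*4)*24 = ((3*(-1/5*1))*4)*24 = ((3*(-1/5))*4)*24 = -3/5*4*24 = -12/5*24 = -288/5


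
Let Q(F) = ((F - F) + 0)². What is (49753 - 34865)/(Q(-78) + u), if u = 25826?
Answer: 7444/12913 ≈ 0.57647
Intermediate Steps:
Q(F) = 0 (Q(F) = (0 + 0)² = 0² = 0)
(49753 - 34865)/(Q(-78) + u) = (49753 - 34865)/(0 + 25826) = 14888/25826 = 14888*(1/25826) = 7444/12913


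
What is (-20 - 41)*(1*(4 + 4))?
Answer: -488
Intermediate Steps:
(-20 - 41)*(1*(4 + 4)) = -61*8 = -488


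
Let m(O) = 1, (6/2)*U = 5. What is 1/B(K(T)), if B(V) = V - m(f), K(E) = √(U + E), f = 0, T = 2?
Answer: 3/8 + √33/8 ≈ 1.0931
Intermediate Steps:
U = 5/3 (U = (⅓)*5 = 5/3 ≈ 1.6667)
K(E) = √(5/3 + E)
B(V) = -1 + V (B(V) = V - 1*1 = V - 1 = -1 + V)
1/B(K(T)) = 1/(-1 + √(15 + 9*2)/3) = 1/(-1 + √(15 + 18)/3) = 1/(-1 + √33/3)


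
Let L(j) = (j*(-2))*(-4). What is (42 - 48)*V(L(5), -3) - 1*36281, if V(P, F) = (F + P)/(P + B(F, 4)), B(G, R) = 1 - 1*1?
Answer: -725731/20 ≈ -36287.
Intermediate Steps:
B(G, R) = 0 (B(G, R) = 1 - 1 = 0)
L(j) = 8*j (L(j) = -2*j*(-4) = 8*j)
V(P, F) = (F + P)/P (V(P, F) = (F + P)/(P + 0) = (F + P)/P)
(42 - 48)*V(L(5), -3) - 1*36281 = (42 - 48)*((-3 + 8*5)/((8*5))) - 1*36281 = -6*(-3 + 40)/40 - 36281 = -3*37/20 - 36281 = -6*37/40 - 36281 = -111/20 - 36281 = -725731/20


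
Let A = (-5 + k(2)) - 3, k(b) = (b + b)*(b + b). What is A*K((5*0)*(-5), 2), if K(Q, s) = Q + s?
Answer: 16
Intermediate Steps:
k(b) = 4*b² (k(b) = (2*b)*(2*b) = 4*b²)
A = 8 (A = (-5 + 4*2²) - 3 = (-5 + 4*4) - 3 = (-5 + 16) - 3 = 11 - 3 = 8)
A*K((5*0)*(-5), 2) = 8*((5*0)*(-5) + 2) = 8*(0*(-5) + 2) = 8*(0 + 2) = 8*2 = 16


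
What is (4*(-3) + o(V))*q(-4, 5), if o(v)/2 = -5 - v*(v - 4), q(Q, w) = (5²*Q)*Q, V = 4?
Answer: -8800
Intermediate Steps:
q(Q, w) = 25*Q² (q(Q, w) = (25*Q)*Q = 25*Q²)
o(v) = -10 - 2*v*(-4 + v) (o(v) = 2*(-5 - v*(v - 4)) = 2*(-5 - v*(-4 + v)) = -10 - 2*v*(-4 + v))
(4*(-3) + o(V))*q(-4, 5) = (4*(-3) + (-10 - 2*4² + 8*4))*(25*(-4)²) = (-12 + (-10 - 2*16 + 32))*(25*16) = (-12 + (-10 - 32 + 32))*400 = (-12 - 10)*400 = -22*400 = -8800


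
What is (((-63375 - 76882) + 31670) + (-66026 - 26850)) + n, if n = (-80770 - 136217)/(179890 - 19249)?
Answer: -10787811590/53547 ≈ -2.0146e+5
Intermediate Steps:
n = -72329/53547 (n = -216987/160641 = -216987*1/160641 = -72329/53547 ≈ -1.3508)
(((-63375 - 76882) + 31670) + (-66026 - 26850)) + n = (((-63375 - 76882) + 31670) + (-66026 - 26850)) - 72329/53547 = ((-140257 + 31670) - 92876) - 72329/53547 = (-108587 - 92876) - 72329/53547 = -201463 - 72329/53547 = -10787811590/53547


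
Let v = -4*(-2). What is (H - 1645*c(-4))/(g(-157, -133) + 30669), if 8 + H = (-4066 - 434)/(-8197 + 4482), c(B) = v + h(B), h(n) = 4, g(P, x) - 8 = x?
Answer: -1833983/2836774 ≈ -0.64650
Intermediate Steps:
v = 8
g(P, x) = 8 + x
c(B) = 12 (c(B) = 8 + 4 = 12)
H = -5044/743 (H = -8 + (-4066 - 434)/(-8197 + 4482) = -8 - 4500/(-3715) = -8 - 4500*(-1/3715) = -8 + 900/743 = -5044/743 ≈ -6.7887)
(H - 1645*c(-4))/(g(-157, -133) + 30669) = (-5044/743 - 1645*12)/((8 - 133) + 30669) = (-5044/743 - 19740)/(-125 + 30669) = -14671864/743/30544 = -14671864/743*1/30544 = -1833983/2836774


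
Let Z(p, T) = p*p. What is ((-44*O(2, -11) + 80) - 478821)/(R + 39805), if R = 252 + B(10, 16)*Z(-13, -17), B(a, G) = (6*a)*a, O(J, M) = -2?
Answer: -478653/141457 ≈ -3.3837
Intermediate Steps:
Z(p, T) = p**2
B(a, G) = 6*a**2
R = 101652 (R = 252 + (6*10**2)*(-13)**2 = 252 + (6*100)*169 = 252 + 600*169 = 252 + 101400 = 101652)
((-44*O(2, -11) + 80) - 478821)/(R + 39805) = ((-44*(-2) + 80) - 478821)/(101652 + 39805) = ((88 + 80) - 478821)/141457 = (168 - 478821)*(1/141457) = -478653*1/141457 = -478653/141457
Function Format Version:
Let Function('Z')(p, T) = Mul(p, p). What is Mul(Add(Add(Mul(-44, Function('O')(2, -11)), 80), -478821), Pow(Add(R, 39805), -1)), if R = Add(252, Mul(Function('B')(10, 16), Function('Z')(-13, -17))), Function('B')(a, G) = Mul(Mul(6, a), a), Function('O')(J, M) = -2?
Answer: Rational(-478653, 141457) ≈ -3.3837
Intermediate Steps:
Function('Z')(p, T) = Pow(p, 2)
Function('B')(a, G) = Mul(6, Pow(a, 2))
R = 101652 (R = Add(252, Mul(Mul(6, Pow(10, 2)), Pow(-13, 2))) = Add(252, Mul(Mul(6, 100), 169)) = Add(252, Mul(600, 169)) = Add(252, 101400) = 101652)
Mul(Add(Add(Mul(-44, Function('O')(2, -11)), 80), -478821), Pow(Add(R, 39805), -1)) = Mul(Add(Add(Mul(-44, -2), 80), -478821), Pow(Add(101652, 39805), -1)) = Mul(Add(Add(88, 80), -478821), Pow(141457, -1)) = Mul(Add(168, -478821), Rational(1, 141457)) = Mul(-478653, Rational(1, 141457)) = Rational(-478653, 141457)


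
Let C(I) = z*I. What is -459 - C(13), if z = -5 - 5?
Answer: -329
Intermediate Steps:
z = -10
C(I) = -10*I
-459 - C(13) = -459 - (-10)*13 = -459 - 1*(-130) = -459 + 130 = -329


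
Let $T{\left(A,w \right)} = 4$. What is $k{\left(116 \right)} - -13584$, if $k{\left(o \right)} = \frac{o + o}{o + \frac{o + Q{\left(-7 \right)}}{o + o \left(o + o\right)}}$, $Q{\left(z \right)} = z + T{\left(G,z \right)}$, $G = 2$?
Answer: $\frac{42597014320}{3135361} \approx 13586.0$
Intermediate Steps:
$Q{\left(z \right)} = 4 + z$ ($Q{\left(z \right)} = z + 4 = 4 + z$)
$k{\left(o \right)} = \frac{2 o}{o + \frac{-3 + o}{o + 2 o^{2}}}$ ($k{\left(o \right)} = \frac{o + o}{o + \frac{o + \left(4 - 7\right)}{o + o \left(o + o\right)}} = \frac{2 o}{o + \frac{o - 3}{o + o 2 o}} = \frac{2 o}{o + \frac{-3 + o}{o + 2 o^{2}}}$)
$k{\left(116 \right)} - -13584 = \frac{116^{2} \left(2 + 4 \cdot 116\right)}{-3 + 116 + 116^{2} + 2 \cdot 116^{3}} - -13584 = \frac{13456 \left(2 + 464\right)}{-3 + 116 + 13456 + 2 \cdot 1560896} + 13584 = 13456 \frac{1}{-3 + 116 + 13456 + 3121792} \cdot 466 + 13584 = 13456 \cdot \frac{1}{3135361} \cdot 466 + 13584 = \frac{6270496}{3135361} + 13584 = \frac{42597014320}{3135361}$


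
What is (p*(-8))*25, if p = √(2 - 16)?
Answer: -200*I*√14 ≈ -748.33*I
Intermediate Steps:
p = I*√14 (p = √(-14) = I*√14 ≈ 3.7417*I)
(p*(-8))*25 = ((I*√14)*(-8))*25 = -8*I*√14*25 = -200*I*√14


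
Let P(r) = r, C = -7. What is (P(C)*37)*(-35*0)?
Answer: 0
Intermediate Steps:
(P(C)*37)*(-35*0) = (-7*37)*(-35*0) = -259*0 = 0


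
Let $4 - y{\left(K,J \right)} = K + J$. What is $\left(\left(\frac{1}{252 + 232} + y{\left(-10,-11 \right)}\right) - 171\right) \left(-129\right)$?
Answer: $\frac{9115527}{484} \approx 18834.0$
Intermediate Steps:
$y{\left(K,J \right)} = 4 - J - K$ ($y{\left(K,J \right)} = 4 - \left(K + J\right) = 4 - \left(J + K\right) = 4 - J - K$)
$\left(\left(\frac{1}{252 + 232} + y{\left(-10,-11 \right)}\right) - 171\right) \left(-129\right) = \left(\left(\frac{1}{252 + 232} - -25\right) - 171\right) \left(-129\right) = \left(\left(\frac{1}{484} + \left(4 + 11 + 10\right)\right) - 171\right) \left(-129\right) = \left(\left(\frac{1}{484} + 25\right) - 171\right) \left(-129\right) = \left(\frac{12101}{484} - 171\right) \left(-129\right) = \left(- \frac{70663}{484}\right) \left(-129\right) = \frac{9115527}{484}$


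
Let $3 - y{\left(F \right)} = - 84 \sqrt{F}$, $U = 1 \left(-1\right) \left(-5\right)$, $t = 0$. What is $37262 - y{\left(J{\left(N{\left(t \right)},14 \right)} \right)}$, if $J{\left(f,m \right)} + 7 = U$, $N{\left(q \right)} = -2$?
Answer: $37259 - 84 i \sqrt{2} \approx 37259.0 - 118.79 i$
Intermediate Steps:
$U = 5$ ($U = \left(-1\right) \left(-5\right) = 5$)
$J{\left(f,m \right)} = -2$ ($J{\left(f,m \right)} = -7 + 5 = -2$)
$y{\left(F \right)} = 3 + 84 \sqrt{F}$ ($y{\left(F \right)} = 3 - - 84 \sqrt{F} = 3 + 84 \sqrt{F}$)
$37262 - y{\left(J{\left(N{\left(t \right)},14 \right)} \right)} = 37262 - \left(3 + 84 \sqrt{-2}\right) = 37262 - \left(3 + 84 i \sqrt{2}\right) = 37259 - 84 i \sqrt{2}$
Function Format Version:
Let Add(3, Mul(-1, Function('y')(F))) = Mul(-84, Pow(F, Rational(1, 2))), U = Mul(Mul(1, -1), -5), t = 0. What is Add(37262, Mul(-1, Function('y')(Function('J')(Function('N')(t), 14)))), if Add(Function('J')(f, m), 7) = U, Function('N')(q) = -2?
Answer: Add(37259, Mul(-84, I, Pow(2, Rational(1, 2)))) ≈ Add(37259., Mul(-118.79, I))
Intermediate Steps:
U = 5 (U = Mul(-1, -5) = 5)
Function('J')(f, m) = -2 (Function('J')(f, m) = Add(-7, 5) = -2)
Function('y')(F) = Add(3, Mul(84, Pow(F, Rational(1, 2)))) (Function('y')(F) = Add(3, Mul(-1, Mul(-84, Pow(F, Rational(1, 2))))) = Add(3, Mul(84, Pow(F, Rational(1, 2)))))
Add(37262, Mul(-1, Function('y')(Function('J')(Function('N')(t), 14)))) = Add(37262, Mul(-1, Add(3, Mul(84, Pow(-2, Rational(1, 2)))))) = Add(37262, Mul(-1, Add(3, Mul(84, Mul(I, Pow(2, Rational(1, 2))))))) = Add(37262, Mul(-1, Add(3, Mul(84, I, Pow(2, Rational(1, 2)))))) = Add(37262, Add(-3, Mul(-84, I, Pow(2, Rational(1, 2))))) = Add(37259, Mul(-84, I, Pow(2, Rational(1, 2))))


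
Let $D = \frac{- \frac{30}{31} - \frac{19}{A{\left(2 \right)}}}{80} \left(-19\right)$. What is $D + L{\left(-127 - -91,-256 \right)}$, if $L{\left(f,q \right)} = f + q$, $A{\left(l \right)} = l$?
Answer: $- \frac{1435989}{4960} \approx -289.51$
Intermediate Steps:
$D = \frac{12331}{4960}$ ($D = \frac{- \frac{30}{31} - \frac{19}{2}}{80} \left(-19\right) = \frac{1}{80} \left(- \frac{649}{62}\right) \left(-19\right) = \left(- \frac{649}{4960}\right) \left(-19\right) = \frac{12331}{4960} \approx 2.4861$)
$D + L{\left(-127 - -91,-256 \right)} = \frac{12331}{4960} - 292 = - \frac{1435989}{4960}$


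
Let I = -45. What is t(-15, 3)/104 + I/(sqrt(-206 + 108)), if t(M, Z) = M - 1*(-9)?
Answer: -3/52 + 45*I*sqrt(2)/14 ≈ -0.057692 + 4.5457*I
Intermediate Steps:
t(M, Z) = 9 + M (t(M, Z) = M + 9 = 9 + M)
t(-15, 3)/104 + I/(sqrt(-206 + 108)) = (9 - 15)/104 - 45/sqrt(-206 + 108) = -6*1/104 - 45*(-I*sqrt(2)/14) = -3/52 - 45*(-I*sqrt(2)/14) = -3/52 - (-45)*I*sqrt(2)/14 = -3/52 + 45*I*sqrt(2)/14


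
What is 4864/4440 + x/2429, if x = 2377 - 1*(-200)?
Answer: 2907067/1348095 ≈ 2.1564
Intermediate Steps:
x = 2577 (x = 2377 + 200 = 2577)
4864/4440 + x/2429 = 4864/4440 + 2577/2429 = 4864*(1/4440) + 2577*(1/2429) = 608/555 + 2577/2429 = 2907067/1348095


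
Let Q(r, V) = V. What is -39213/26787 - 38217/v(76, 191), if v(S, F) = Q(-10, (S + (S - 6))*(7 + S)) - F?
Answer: -497137410/106496183 ≈ -4.6681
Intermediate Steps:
v(S, F) = -F + (-6 + 2*S)*(7 + S) (v(S, F) = (S + (S - 6))*(7 + S) - F = (S + (-6 + S))*(7 + S) - F = (-6 + 2*S)*(7 + S) - F = -F + (-6 + 2*S)*(7 + S))
-39213/26787 - 38217/v(76, 191) = -39213/26787 - 38217/(-42 - 1*191 + 2*76² + 8*76) = -39213*1/26787 - 38217/(-42 - 191 + 2*5776 + 608) = -13071/8929 - 38217/(-42 - 191 + 11552 + 608) = -13071/8929 - 38217/11927 = -497137410/106496183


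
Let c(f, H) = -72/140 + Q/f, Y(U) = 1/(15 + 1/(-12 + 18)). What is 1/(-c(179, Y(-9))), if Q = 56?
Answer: 6265/1262 ≈ 4.9643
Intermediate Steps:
Y(U) = 6/91 (Y(U) = 1/(15 + 1/6) = 1/(91/6) = 6/91)
c(f, H) = -18/35 + 56/f (c(f, H) = -72/140 + 56/f = -72*1/140 + 56/f = -18/35 + 56/f)
1/(-c(179, Y(-9))) = 1/(-(-18/35 + 56/179)) = 1/(-1*(-1262/6265)) = 1/(1262/6265) = 6265/1262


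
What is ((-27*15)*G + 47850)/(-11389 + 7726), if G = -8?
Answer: -17030/1221 ≈ -13.948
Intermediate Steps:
((-27*15)*G + 47850)/(-11389 + 7726) = (-27*15*(-8) + 47850)/(-11389 + 7726) = (-405*(-8) + 47850)/(-3663) = (3240 + 47850)*(-1/3663) = 51090*(-1/3663) = -17030/1221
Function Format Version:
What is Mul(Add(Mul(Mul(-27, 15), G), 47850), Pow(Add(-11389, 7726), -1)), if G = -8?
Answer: Rational(-17030, 1221) ≈ -13.948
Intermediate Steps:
Mul(Add(Mul(Mul(-27, 15), G), 47850), Pow(Add(-11389, 7726), -1)) = Mul(Add(Mul(Mul(-27, 15), -8), 47850), Pow(Add(-11389, 7726), -1)) = Mul(Add(Mul(-405, -8), 47850), Pow(-3663, -1)) = Mul(Add(3240, 47850), Rational(-1, 3663)) = Mul(51090, Rational(-1, 3663)) = Rational(-17030, 1221)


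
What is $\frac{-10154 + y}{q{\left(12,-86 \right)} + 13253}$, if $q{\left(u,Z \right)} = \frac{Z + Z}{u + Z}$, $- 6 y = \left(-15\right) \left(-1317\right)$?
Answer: $- \frac{995041}{980894} \approx -1.0144$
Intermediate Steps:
$y = - \frac{6585}{2}$ ($y = - \frac{\left(-15\right) \left(-1317\right)}{6} = \left(- \frac{1}{6}\right) 19755 = - \frac{6585}{2} \approx -3292.5$)
$q{\left(u,Z \right)} = \frac{2 Z}{Z + u}$
$\frac{-10154 + y}{q{\left(12,-86 \right)} + 13253} = \frac{-10154 - \frac{6585}{2}}{2 \left(-86\right) \frac{1}{-86 + 12} + 13253} = - \frac{26893}{2 \left(2 \left(-86\right) \frac{1}{-74} + 13253\right)} = - \frac{26893}{2 \left(2 \left(-86\right) \left(- \frac{1}{74}\right) + 13253\right)} = - \frac{26893}{2 \left(\frac{86}{37} + 13253\right)} = - \frac{26893}{2 \cdot \frac{490447}{37}} = \left(- \frac{26893}{2}\right) \frac{37}{490447} = - \frac{995041}{980894}$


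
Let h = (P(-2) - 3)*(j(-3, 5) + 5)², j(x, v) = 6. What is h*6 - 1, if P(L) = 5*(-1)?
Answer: -5809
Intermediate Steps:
P(L) = -5
h = -968 (h = (-5 - 3)*(6 + 5)² = -8*11² = -8*121 = -968)
h*6 - 1 = -968*6 - 1 = -5808 - 1 = -5809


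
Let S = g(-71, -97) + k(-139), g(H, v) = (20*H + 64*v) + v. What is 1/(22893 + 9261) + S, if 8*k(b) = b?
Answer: -995793299/128616 ≈ -7742.4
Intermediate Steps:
k(b) = b/8
g(H, v) = 20*H + 65*v
S = -61939/8 (S = (20*(-71) + 65*(-97)) + (⅛)*(-139) = (-1420 - 6305) - 139/8 = -7725 - 139/8 = -61939/8 ≈ -7742.4)
1/(22893 + 9261) + S = 1/(22893 + 9261) - 61939/8 = 1/32154 - 61939/8 = -995793299/128616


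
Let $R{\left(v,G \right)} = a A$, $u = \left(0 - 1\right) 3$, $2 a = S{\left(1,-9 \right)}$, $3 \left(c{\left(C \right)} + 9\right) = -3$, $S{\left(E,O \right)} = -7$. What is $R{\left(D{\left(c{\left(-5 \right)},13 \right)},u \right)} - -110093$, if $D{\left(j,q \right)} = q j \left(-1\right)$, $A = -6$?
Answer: $110114$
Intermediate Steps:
$c{\left(C \right)} = -10$ ($c{\left(C \right)} = -9 + \frac{1}{3} \left(-3\right) = -9 - 1 = -10$)
$a = - \frac{7}{2}$ ($a = \frac{1}{2} \left(-7\right) = - \frac{7}{2} \approx -3.5$)
$D{\left(j,q \right)} = - j q$ ($D{\left(j,q \right)} = j q \left(-1\right) = - j q$)
$u = -3$ ($u = \left(-1\right) 3 = -3$)
$R{\left(v,G \right)} = 21$ ($R{\left(v,G \right)} = \left(- \frac{7}{2}\right) \left(-6\right) = 21$)
$R{\left(D{\left(c{\left(-5 \right)},13 \right)},u \right)} - -110093 = 21 - -110093 = 21 + 110093 = 110114$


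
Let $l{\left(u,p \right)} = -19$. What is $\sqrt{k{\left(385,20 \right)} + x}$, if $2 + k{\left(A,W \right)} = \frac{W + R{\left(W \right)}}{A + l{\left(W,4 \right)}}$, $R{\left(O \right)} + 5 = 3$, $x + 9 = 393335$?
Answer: $\frac{9 \sqrt{18068627}}{61} \approx 627.16$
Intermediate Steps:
$x = 393326$ ($x = -9 + 393335 = 393326$)
$R{\left(O \right)} = -2$ ($R{\left(O \right)} = -5 + 3 = -2$)
$k{\left(A,W \right)} = -2 + \frac{-2 + W}{-19 + A}$ ($k{\left(A,W \right)} = -2 + \frac{W - 2}{A - 19} = -2 + \frac{-2 + W}{-19 + A}$)
$\sqrt{k{\left(385,20 \right)} + x} = \sqrt{\frac{36 + 20 - 770}{-19 + 385} + 393326} = \sqrt{\frac{36 + 20 - 770}{366} + 393326} = \sqrt{\frac{1}{366} \left(-714\right) + 393326} = \sqrt{- \frac{119}{61} + 393326} = \sqrt{\frac{23992767}{61}} = \frac{9 \sqrt{18068627}}{61}$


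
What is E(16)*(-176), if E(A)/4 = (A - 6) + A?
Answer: -18304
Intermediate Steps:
E(A) = -24 + 8*A (E(A) = 4*((A - 6) + A) = 4*((-6 + A) + A) = 4*(-6 + 2*A) = -24 + 8*A)
E(16)*(-176) = (-24 + 8*16)*(-176) = (-24 + 128)*(-176) = 104*(-176) = -18304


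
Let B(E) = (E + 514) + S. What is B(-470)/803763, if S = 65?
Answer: 109/803763 ≈ 0.00013561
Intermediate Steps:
B(E) = 579 + E (B(E) = (E + 514) + 65 = (514 + E) + 65 = 579 + E)
B(-470)/803763 = (579 - 470)/803763 = 109*(1/803763) = 109/803763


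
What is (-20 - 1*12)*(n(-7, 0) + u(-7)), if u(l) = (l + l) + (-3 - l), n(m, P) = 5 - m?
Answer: -64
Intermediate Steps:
u(l) = -3 + l (u(l) = 2*l + (-3 - l) = -3 + l)
(-20 - 1*12)*(n(-7, 0) + u(-7)) = (-20 - 1*12)*((5 - 1*(-7)) + (-3 - 7)) = (-20 - 12)*((5 + 7) - 10) = -32*(12 - 10) = -32*2 = -64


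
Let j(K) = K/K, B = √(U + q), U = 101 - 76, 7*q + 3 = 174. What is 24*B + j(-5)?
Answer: 1 + 24*√2422/7 ≈ 169.73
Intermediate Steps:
q = 171/7 (q = -3/7 + (⅐)*174 = -3/7 + 174/7 = 171/7 ≈ 24.429)
U = 25
B = √2422/7 (B = √(25 + 171/7) = √(346/7) = √2422/7 ≈ 7.0305)
j(K) = 1
24*B + j(-5) = 24*(√2422/7) + 1 = 24*√2422/7 + 1 = 1 + 24*√2422/7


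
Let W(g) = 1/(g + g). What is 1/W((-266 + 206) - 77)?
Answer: -274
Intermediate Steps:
W(g) = 1/(2*g)
1/W((-266 + 206) - 77) = 1/(1/(2*((-266 + 206) - 77))) = 1/(1/(2*(-60 - 77))) = 1/((1/2)/(-137)) = 1/((1/2)*(-1/137)) = 1/(-1/274) = -274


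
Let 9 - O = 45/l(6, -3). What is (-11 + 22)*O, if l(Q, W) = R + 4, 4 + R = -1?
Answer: 594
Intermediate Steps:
R = -5 (R = -4 - 1 = -5)
l(Q, W) = -1 (l(Q, W) = -5 + 4 = -1)
O = 54 (O = 9 - 45/(-1) = 9 - 45*(-1) = 9 - 1*(-45) = 9 + 45 = 54)
(-11 + 22)*O = (-11 + 22)*54 = 11*54 = 594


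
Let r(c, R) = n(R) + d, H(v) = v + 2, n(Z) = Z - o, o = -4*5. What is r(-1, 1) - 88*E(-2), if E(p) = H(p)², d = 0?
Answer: 21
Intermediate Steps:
o = -20
n(Z) = 20 + Z (n(Z) = Z - 1*(-20) = Z + 20 = 20 + Z)
H(v) = 2 + v
r(c, R) = 20 + R (r(c, R) = (20 + R) + 0 = 20 + R)
E(p) = (2 + p)²
r(-1, 1) - 88*E(-2) = (20 + 1) - 88*(2 - 2)² = 21 - 88*0² = 21 - 88*0 = 21 + 0 = 21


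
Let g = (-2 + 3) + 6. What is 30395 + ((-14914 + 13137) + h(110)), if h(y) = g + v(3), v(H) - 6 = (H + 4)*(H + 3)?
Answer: 28673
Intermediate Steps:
v(H) = 6 + (3 + H)*(4 + H) (v(H) = 6 + (H + 4)*(H + 3) = 6 + (4 + H)*(3 + H) = 6 + (3 + H)*(4 + H))
g = 7 (g = 1 + 6 = 7)
h(y) = 55 (h(y) = 7 + (18 + 3**2 + 7*3) = 7 + (18 + 9 + 21) = 7 + 48 = 55)
30395 + ((-14914 + 13137) + h(110)) = 30395 + ((-14914 + 13137) + 55) = 30395 + (-1777 + 55) = 30395 - 1722 = 28673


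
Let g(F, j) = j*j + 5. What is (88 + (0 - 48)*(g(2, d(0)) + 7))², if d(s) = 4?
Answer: 1577536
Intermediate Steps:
g(F, j) = 5 + j² (g(F, j) = j² + 5 = 5 + j²)
(88 + (0 - 48)*(g(2, d(0)) + 7))² = (88 + (0 - 48)*((5 + 4²) + 7))² = (88 - 48*((5 + 16) + 7))² = (88 - 48*(21 + 7))² = (88 - 48*28)² = (88 - 1344)² = (-1256)² = 1577536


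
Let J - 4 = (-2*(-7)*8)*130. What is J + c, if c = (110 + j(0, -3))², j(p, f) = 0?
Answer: 26664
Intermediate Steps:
J = 14564 (J = 4 + (-2*(-7)*8)*130 = 4 + (14*8)*130 = 4 + 112*130 = 4 + 14560 = 14564)
c = 12100 (c = (110 + 0)² = 110² = 12100)
J + c = 14564 + 12100 = 26664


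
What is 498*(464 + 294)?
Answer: 377484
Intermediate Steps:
498*(464 + 294) = 498*758 = 377484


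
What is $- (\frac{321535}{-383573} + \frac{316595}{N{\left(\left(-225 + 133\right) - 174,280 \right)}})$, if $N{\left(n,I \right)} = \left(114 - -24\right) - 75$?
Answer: $- \frac{121417037230}{24165099} \approx -5024.5$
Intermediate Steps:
$N{\left(n,I \right)} = 63$ ($N{\left(n,I \right)} = \left(114 + 24\right) - 75 = 138 - 75 = 63$)
$- (\frac{321535}{-383573} + \frac{316595}{N{\left(\left(-225 + 133\right) - 174,280 \right)}}) = - (\frac{321535}{-383573} + \frac{316595}{63}) = - (321535 \left(- \frac{1}{383573}\right) + 316595 \cdot \frac{1}{63}) = - (- \frac{321535}{383573} + \frac{316595}{63}) = \left(-1\right) \frac{121417037230}{24165099} = - \frac{121417037230}{24165099}$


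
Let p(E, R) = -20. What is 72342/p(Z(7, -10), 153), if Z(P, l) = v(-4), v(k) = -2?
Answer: -36171/10 ≈ -3617.1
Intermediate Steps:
Z(P, l) = -2
72342/p(Z(7, -10), 153) = 72342/(-20) = 72342*(-1/20) = -36171/10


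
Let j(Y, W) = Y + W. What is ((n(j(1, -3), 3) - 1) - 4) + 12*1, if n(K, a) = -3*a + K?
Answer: -4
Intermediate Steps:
j(Y, W) = W + Y
n(K, a) = K - 3*a
((n(j(1, -3), 3) - 1) - 4) + 12*1 = ((((-3 + 1) - 3*3) - 1) - 4) + 12*1 = (((-2 - 9) - 1) - 4) + 12 = ((-11 - 1) - 4) + 12 = (-12 - 4) + 12 = -16 + 12 = -4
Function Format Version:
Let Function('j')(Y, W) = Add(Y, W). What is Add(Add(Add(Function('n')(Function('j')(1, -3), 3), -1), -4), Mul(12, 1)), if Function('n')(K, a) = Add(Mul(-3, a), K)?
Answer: -4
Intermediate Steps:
Function('j')(Y, W) = Add(W, Y)
Function('n')(K, a) = Add(K, Mul(-3, a))
Add(Add(Add(Function('n')(Function('j')(1, -3), 3), -1), -4), Mul(12, 1)) = Add(Add(Add(Add(Add(-3, 1), Mul(-3, 3)), -1), -4), Mul(12, 1)) = Add(Add(Add(Add(-2, -9), -1), -4), 12) = Add(Add(Add(-11, -1), -4), 12) = Add(Add(-12, -4), 12) = Add(-16, 12) = -4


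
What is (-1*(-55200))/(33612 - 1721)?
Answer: 55200/31891 ≈ 1.7309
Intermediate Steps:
(-1*(-55200))/(33612 - 1721) = 55200/31891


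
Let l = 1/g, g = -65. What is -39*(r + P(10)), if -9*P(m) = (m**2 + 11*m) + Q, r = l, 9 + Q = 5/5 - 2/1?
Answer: 13009/15 ≈ 867.27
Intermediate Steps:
Q = -10 (Q = -9 + (5/5 - 2/1) = -9 + (5*(1/5) - 2*1) = -9 + (1 - 2) = -9 - 1 = -10)
l = -1/65 (l = 1/(-65) = -1/65 ≈ -0.015385)
r = -1/65 ≈ -0.015385
P(m) = 10/9 - 11*m/9 - m**2/9 (P(m) = -((m**2 + 11*m) - 10)/9 = -(-10 + m**2 + 11*m)/9 = 10/9 - 11*m/9 - m**2/9)
-39*(r + P(10)) = -39*(-1/65 + (10/9 - 11/9*10 - 1/9*10**2)) = -39*(-1/65 + (10/9 - 110/9 - 1/9*100)) = -39*(-1/65 + (10/9 - 110/9 - 100/9)) = -39*(-1/65 - 200/9) = -39*(-13009/585) = 13009/15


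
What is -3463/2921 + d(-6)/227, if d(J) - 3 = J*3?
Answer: -829916/663067 ≈ -1.2516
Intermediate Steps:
d(J) = 3 + 3*J (d(J) = 3 + J*3 = 3 + 3*J)
-3463/2921 + d(-6)/227 = -3463/2921 + (3 + 3*(-6))/227 = -3463*1/2921 + (3 - 18)*(1/227) = -3463/2921 - 15*1/227 = -3463/2921 - 15/227 = -829916/663067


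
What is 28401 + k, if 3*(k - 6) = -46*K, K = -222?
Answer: 31811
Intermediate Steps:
k = 3410 (k = 6 + (-46*(-222))/3 = 6 + (⅓)*10212 = 6 + 3404 = 3410)
28401 + k = 28401 + 3410 = 31811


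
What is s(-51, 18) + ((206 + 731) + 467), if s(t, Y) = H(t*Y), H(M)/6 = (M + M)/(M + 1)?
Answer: 1298484/917 ≈ 1416.0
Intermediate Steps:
H(M) = 12*M/(1 + M) (H(M) = 6*((M + M)/(M + 1)) = 6*((2*M)/(1 + M)) = 6*(2*M/(1 + M)) = 12*M/(1 + M))
s(t, Y) = 12*Y*t/(1 + Y*t) (s(t, Y) = 12*(t*Y)/(1 + t*Y) = 12*(Y*t)/(1 + Y*t) = 12*Y*t/(1 + Y*t))
s(-51, 18) + ((206 + 731) + 467) = 12*18*(-51)/(1 + 18*(-51)) + ((206 + 731) + 467) = 12*18*(-51)/(1 - 918) + (937 + 467) = 12*18*(-51)/(-917) + 1404 = 12*18*(-51)*(-1/917) + 1404 = 11016/917 + 1404 = 1298484/917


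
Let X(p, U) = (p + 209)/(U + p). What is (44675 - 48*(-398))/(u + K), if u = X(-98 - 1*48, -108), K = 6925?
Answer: 16199866/1758887 ≈ 9.2103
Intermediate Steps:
X(p, U) = (209 + p)/(U + p)
u = -63/254 (u = (209 + (-98 - 1*48))/(-108 + (-98 - 1*48)) = (209 + (-98 - 48))/(-108 + (-98 - 48)) = (209 - 146)/(-108 - 146) = 63/(-254) = -1/254*63 = -63/254 ≈ -0.24803)
(44675 - 48*(-398))/(u + K) = (44675 - 48*(-398))/(-63/254 + 6925) = (44675 + 19104)/(1758887/254) = 63779*(254/1758887) = 16199866/1758887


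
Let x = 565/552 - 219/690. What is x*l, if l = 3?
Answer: 1949/920 ≈ 2.1185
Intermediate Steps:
x = 1949/2760 (x = 565*(1/552) - 219*1/690 = 565/552 - 73/230 = 1949/2760 ≈ 0.70616)
x*l = (1949/2760)*3 = 1949/920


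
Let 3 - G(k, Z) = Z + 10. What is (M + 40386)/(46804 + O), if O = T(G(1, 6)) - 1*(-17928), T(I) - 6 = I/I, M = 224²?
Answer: 90562/64739 ≈ 1.3989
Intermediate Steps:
M = 50176
G(k, Z) = -7 - Z (G(k, Z) = 3 - (Z + 10) = 3 - (10 + Z) = 3 + (-10 - Z) = -7 - Z)
T(I) = 7 (T(I) = 6 + I/I = 6 + 1 = 7)
O = 17935 (O = 7 - 1*(-17928) = 7 + 17928 = 17935)
(M + 40386)/(46804 + O) = (50176 + 40386)/(46804 + 17935) = 90562/64739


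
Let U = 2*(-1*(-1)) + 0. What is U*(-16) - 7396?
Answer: -7428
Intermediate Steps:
U = 2 (U = 2*1 + 0 = 2 + 0 = 2)
U*(-16) - 7396 = 2*(-16) - 7396 = -32 - 7396 = -7428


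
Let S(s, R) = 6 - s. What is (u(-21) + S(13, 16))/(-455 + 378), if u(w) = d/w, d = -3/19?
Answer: 930/10241 ≈ 0.090811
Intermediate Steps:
d = -3/19 (d = -3*1/19 = -3/19 ≈ -0.15789)
u(w) = -3/(19*w)
(u(-21) + S(13, 16))/(-455 + 378) = (-3/19/(-21) + (6 - 1*13))/(-455 + 378) = (-3/19*(-1/21) + (6 - 13))/(-77) = (1/133 - 7)*(-1/77) = -930/133*(-1/77) = 930/10241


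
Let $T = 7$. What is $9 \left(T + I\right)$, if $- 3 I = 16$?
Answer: $15$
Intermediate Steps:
$I = - \frac{16}{3}$ ($I = \left(- \frac{1}{3}\right) 16 = - \frac{16}{3} \approx -5.3333$)
$9 \left(T + I\right) = 9 \left(7 - \frac{16}{3}\right) = 9 \cdot \frac{5}{3} = 15$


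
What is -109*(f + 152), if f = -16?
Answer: -14824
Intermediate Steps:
-109*(f + 152) = -109*(-16 + 152) = -109*136 = -14824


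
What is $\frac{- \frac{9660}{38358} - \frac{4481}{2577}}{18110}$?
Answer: $- \frac{10932001}{99452640570} \approx -0.00010992$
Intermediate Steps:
$\frac{- \frac{9660}{38358} - \frac{4481}{2577}}{18110} = \left(\left(-9660\right) \frac{1}{38358} - \frac{4481}{2577}\right) \frac{1}{18110} = \left(- \frac{1610}{6393} - \frac{4481}{2577}\right) \frac{1}{18110} = \left(- \frac{10932001}{5491587}\right) \frac{1}{18110} = - \frac{10932001}{99452640570}$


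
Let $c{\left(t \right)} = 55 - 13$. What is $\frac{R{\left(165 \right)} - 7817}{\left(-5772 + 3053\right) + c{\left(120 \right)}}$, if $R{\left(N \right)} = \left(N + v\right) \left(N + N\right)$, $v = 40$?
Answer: $- \frac{59833}{2677} \approx -22.351$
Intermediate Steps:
$c{\left(t \right)} = 42$
$R{\left(N \right)} = 2 N \left(40 + N\right)$ ($R{\left(N \right)} = \left(N + 40\right) \left(N + N\right) = \left(40 + N\right) 2 N = 2 N \left(40 + N\right)$)
$\frac{R{\left(165 \right)} - 7817}{\left(-5772 + 3053\right) + c{\left(120 \right)}} = \frac{2 \cdot 165 \left(40 + 165\right) - 7817}{\left(-5772 + 3053\right) + 42} = \frac{2 \cdot 165 \cdot 205 - 7817}{-2719 + 42} = \frac{67650 - 7817}{-2677} = 59833 \left(- \frac{1}{2677}\right) = - \frac{59833}{2677}$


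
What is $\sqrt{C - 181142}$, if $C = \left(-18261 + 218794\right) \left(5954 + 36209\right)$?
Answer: $\sqrt{8454891737} \approx 91951.0$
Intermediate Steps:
$C = 8455072879$ ($C = 200533 \cdot 42163 = 8455072879$)
$\sqrt{C - 181142} = \sqrt{8455072879 - 181142} = \sqrt{8454891737}$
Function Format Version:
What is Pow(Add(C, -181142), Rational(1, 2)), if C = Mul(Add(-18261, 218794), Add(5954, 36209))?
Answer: Pow(8454891737, Rational(1, 2)) ≈ 91951.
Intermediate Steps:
C = 8455072879 (C = Mul(200533, 42163) = 8455072879)
Pow(Add(C, -181142), Rational(1, 2)) = Pow(Add(8455072879, -181142), Rational(1, 2)) = Pow(8454891737, Rational(1, 2))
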